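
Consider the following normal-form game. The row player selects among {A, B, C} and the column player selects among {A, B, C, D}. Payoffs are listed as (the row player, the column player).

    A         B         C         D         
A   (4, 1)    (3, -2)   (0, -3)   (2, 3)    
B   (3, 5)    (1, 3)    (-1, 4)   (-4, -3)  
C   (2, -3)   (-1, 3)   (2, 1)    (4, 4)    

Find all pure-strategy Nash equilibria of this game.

(C, D)

A profile is a Nash equilibrium when each player is best-responding to the other.
The row player's best responses — vs A: A (payoff 4); vs B: A (payoff 3); vs C: C (payoff 2); vs D: C (payoff 4).
The column player's best responses — vs A: D (payoff 3); vs B: A (payoff 5); vs C: D (payoff 4).
The only mutual best response is (C, D); neither player gains by switching there.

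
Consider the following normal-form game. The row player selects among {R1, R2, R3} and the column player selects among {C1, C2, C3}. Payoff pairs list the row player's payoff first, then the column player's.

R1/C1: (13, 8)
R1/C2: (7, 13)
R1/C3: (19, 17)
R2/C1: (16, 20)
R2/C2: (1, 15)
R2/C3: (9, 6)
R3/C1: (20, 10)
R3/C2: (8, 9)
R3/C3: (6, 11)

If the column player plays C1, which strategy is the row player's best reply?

R3

With the column player fixed at C1, the row player's payoffs are: R1 → 13, R2 → 16, R3 → 20.
The maximum is 20, achieved by R3.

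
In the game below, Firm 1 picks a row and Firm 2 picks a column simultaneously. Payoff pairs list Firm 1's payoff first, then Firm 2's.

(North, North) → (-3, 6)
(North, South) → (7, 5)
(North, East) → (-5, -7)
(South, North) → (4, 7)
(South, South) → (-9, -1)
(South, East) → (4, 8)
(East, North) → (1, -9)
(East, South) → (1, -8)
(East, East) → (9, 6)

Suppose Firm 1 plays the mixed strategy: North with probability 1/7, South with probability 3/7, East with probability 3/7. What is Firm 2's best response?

Firm 2's best reply maximizes expected payoff against the mix.
North: (1/7)·6 + (3/7)·7 + (3/7)·(-9) = 0
South: (1/7)·5 + (3/7)·(-1) + (3/7)·(-8) = -22/7
East: (1/7)·(-7) + (3/7)·8 + (3/7)·6 = 5
Highest expected payoff is 5, from East.

East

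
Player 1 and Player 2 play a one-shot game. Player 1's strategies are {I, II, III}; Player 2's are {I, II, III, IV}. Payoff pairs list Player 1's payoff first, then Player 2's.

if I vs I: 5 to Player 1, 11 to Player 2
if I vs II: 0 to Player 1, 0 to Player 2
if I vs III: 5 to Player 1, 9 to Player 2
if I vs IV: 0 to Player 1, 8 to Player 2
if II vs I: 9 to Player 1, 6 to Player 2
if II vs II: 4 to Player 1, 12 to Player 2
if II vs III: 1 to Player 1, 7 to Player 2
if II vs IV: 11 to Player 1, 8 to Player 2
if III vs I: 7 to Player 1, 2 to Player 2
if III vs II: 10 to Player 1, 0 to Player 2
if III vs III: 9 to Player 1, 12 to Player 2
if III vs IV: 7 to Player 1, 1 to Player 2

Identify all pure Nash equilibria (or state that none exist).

(III, III)

A profile is a Nash equilibrium when each player is best-responding to the other.
Player 1's best responses — vs I: II (payoff 9); vs II: III (payoff 10); vs III: III (payoff 9); vs IV: II (payoff 11).
Player 2's best responses — vs I: I (payoff 11); vs II: II (payoff 12); vs III: III (payoff 12).
The only mutual best response is (III, III); neither player gains by switching there.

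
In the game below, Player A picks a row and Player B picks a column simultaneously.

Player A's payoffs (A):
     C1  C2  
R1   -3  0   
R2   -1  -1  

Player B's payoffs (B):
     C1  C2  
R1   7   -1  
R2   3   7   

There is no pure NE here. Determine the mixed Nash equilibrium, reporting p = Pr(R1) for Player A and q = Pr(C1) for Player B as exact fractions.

p = 1/3, q = 1/3

In a mixed NE each player is indifferent between their pure strategies, so the opponent's mix sets the indifference.
Player B indifferent between C1 and C2: p·7 + (1−p)·3 = p·(-1) + (1−p)·7 ⟹ 3 + 4p = 7 + (-8)p ⟹ p = 1/3.
Player A indifferent between R1 and R2: q·(-3) + (1−q)·0 = q·(-1) + (1−q)·(-1) ⟹ 0 + (-3)q = (-1) + 0q ⟹ q = 1/3.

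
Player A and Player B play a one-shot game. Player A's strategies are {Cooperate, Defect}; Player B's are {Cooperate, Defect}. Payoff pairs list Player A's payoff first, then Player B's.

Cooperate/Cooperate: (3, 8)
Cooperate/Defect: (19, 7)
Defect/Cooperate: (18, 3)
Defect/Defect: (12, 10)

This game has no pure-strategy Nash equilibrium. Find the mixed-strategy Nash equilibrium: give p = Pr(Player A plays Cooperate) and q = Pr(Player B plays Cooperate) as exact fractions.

Each player's mixing probability is pinned down by making the *other* player indifferent.
Player B indifferent between Cooperate and Defect: p·8 + (1−p)·3 = p·7 + (1−p)·10 ⟹ 3 + 5p = 10 + (-3)p ⟹ p = 7/8.
Player A indifferent between Cooperate and Defect: q·3 + (1−q)·19 = q·18 + (1−q)·12 ⟹ 19 + (-16)q = 12 + 6q ⟹ q = 7/22.

p = 7/8, q = 7/22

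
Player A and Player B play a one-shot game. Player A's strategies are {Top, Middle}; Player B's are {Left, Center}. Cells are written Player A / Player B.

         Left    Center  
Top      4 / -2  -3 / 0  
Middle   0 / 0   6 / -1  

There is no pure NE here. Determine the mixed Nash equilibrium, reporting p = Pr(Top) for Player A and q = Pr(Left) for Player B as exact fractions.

p = 1/3, q = 9/13

Each player's mixing probability is pinned down by making the *other* player indifferent.
Player B indifferent between Left and Center: p·(-2) + (1−p)·0 = p·0 + (1−p)·(-1) ⟹ 0 + (-2)p = (-1) + 1p ⟹ p = 1/3.
Player A indifferent between Top and Middle: q·4 + (1−q)·(-3) = q·0 + (1−q)·6 ⟹ (-3) + 7q = 6 + (-6)q ⟹ q = 9/13.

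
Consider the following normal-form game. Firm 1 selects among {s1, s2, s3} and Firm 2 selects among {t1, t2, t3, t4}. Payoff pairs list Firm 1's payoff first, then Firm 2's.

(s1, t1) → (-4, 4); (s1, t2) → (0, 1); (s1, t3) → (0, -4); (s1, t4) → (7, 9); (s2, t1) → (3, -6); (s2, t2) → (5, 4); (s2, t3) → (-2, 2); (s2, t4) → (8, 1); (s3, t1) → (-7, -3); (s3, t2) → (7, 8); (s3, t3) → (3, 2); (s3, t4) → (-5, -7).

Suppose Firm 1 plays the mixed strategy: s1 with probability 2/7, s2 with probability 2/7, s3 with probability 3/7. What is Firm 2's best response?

t2

Compute Firm 2's expected payoff from each pure strategy against the given mix.
t1: (2/7)·4 + (2/7)·(-6) + (3/7)·(-3) = -13/7
t2: (2/7)·1 + (2/7)·4 + (3/7)·8 = 34/7
t3: (2/7)·(-4) + (2/7)·2 + (3/7)·2 = 2/7
t4: (2/7)·9 + (2/7)·1 + (3/7)·(-7) = -1/7
Highest expected payoff is 34/7, from t2.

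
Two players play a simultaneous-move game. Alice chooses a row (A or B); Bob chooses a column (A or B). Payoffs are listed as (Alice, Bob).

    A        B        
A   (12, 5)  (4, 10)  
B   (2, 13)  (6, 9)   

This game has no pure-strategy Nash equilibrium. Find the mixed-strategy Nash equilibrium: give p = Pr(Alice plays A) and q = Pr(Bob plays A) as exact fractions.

In a mixed NE each player is indifferent between their pure strategies, so the opponent's mix sets the indifference.
Bob indifferent between A and B: p·5 + (1−p)·13 = p·10 + (1−p)·9 ⟹ 13 + (-8)p = 9 + 1p ⟹ p = 4/9.
Alice indifferent between A and B: q·12 + (1−q)·4 = q·2 + (1−q)·6 ⟹ 4 + 8q = 6 + (-4)q ⟹ q = 1/6.

p = 4/9, q = 1/6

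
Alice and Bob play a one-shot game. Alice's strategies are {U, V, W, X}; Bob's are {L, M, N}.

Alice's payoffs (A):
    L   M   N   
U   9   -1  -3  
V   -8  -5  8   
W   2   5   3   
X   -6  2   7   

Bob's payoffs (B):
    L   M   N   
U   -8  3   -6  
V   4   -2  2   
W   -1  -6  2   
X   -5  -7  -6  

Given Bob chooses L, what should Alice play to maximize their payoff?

U

With Bob fixed at L, Alice's payoffs are: U → 9, V → -8, W → 2, X → -6.
The maximum is 9, achieved by U.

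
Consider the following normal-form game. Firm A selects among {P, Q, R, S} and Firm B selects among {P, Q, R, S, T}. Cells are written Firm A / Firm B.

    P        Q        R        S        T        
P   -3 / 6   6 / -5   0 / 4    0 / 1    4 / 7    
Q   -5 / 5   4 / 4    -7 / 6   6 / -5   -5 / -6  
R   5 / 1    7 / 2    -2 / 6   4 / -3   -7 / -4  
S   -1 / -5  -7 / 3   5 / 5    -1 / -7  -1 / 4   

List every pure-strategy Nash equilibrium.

(P, T) and (S, R)

Check mutual best responses: a cell is a NE iff neither player can gain by unilaterally deviating.
Firm A's best responses — vs P: R (payoff 5); vs Q: R (payoff 7); vs R: S (payoff 5); vs S: Q (payoff 6); vs T: P (payoff 4).
Firm B's best responses — vs P: T (payoff 7); vs Q: R (payoff 6); vs R: R (payoff 6); vs S: R (payoff 5).
Mutual best responses occur at (P, T) and (S, R); at each, neither player gains by switching.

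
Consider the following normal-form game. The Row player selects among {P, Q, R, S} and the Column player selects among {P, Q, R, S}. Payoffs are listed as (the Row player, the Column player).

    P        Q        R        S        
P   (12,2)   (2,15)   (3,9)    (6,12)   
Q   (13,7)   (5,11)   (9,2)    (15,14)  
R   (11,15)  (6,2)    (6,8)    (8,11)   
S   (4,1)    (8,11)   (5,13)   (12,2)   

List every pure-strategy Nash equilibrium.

Check mutual best responses: a cell is a NE iff neither player can gain by unilaterally deviating.
The Row player's best responses — vs P: Q (payoff 13); vs Q: S (payoff 8); vs R: Q (payoff 9); vs S: Q (payoff 15).
The Column player's best responses — vs P: Q (payoff 15); vs Q: S (payoff 14); vs R: P (payoff 15); vs S: R (payoff 13).
The only mutual best response is (Q, S); neither player gains by switching there.

(Q, S)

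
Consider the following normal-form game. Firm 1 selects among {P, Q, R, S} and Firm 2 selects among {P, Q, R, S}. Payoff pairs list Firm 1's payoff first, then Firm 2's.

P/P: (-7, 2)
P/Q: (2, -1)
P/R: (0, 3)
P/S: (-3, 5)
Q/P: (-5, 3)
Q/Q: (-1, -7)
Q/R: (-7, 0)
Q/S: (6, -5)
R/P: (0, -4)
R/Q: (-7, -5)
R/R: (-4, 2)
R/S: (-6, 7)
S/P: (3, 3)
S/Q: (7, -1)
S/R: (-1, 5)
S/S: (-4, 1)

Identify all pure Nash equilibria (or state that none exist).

None

Check mutual best responses: a cell is a NE iff neither player can gain by unilaterally deviating.
Firm 1's best responses — vs P: S (payoff 3); vs Q: S (payoff 7); vs R: P (payoff 0); vs S: Q (payoff 6).
Firm 2's best responses — vs P: S (payoff 5); vs Q: P (payoff 3); vs R: S (payoff 7); vs S: R (payoff 5).
No cell has both players best-responding. For instance, Firm 1's best reply to R is P, but against P Firm 2 prefers S over R.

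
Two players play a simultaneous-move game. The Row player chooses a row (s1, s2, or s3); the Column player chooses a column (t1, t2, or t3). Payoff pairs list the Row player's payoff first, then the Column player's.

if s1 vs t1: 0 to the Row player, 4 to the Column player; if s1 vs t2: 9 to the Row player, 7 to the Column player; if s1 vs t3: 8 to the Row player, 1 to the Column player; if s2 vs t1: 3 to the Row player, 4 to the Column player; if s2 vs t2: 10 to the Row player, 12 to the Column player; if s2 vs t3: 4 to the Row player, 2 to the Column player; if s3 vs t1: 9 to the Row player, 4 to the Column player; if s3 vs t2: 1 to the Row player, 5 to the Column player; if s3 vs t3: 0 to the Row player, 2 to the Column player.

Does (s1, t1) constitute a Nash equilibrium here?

No

Holding the Column player at t1: the Row player gets 0 from s1 but could get 9 by switching to s3. The Row player has a profitable deviation.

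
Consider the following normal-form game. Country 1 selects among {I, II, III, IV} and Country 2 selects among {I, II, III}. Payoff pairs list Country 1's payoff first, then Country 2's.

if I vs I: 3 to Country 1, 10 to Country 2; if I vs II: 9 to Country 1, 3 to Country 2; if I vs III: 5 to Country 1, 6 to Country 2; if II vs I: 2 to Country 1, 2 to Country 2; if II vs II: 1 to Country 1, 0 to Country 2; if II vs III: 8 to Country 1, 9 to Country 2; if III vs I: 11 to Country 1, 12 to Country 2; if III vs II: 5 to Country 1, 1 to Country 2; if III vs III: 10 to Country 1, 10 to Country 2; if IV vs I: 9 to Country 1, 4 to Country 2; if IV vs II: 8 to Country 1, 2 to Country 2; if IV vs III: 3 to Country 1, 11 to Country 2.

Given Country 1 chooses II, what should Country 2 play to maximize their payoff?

III

With Country 1 fixed at II, Country 2's payoffs are: I → 2, II → 0, III → 9.
The maximum is 9, achieved by III.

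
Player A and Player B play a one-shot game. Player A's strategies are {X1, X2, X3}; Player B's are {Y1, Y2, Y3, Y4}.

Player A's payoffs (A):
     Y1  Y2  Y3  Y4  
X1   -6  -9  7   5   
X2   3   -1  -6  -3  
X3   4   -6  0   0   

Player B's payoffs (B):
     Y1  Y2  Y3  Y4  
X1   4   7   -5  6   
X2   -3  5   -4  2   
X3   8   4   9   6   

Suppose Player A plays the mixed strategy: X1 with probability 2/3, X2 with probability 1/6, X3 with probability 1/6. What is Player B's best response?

Compute Player B's expected payoff from each pure strategy against the given mix.
Y1: (2/3)·4 + (1/6)·(-3) + (1/6)·8 = 7/2
Y2: (2/3)·7 + (1/6)·5 + (1/6)·4 = 37/6
Y3: (2/3)·(-5) + (1/6)·(-4) + (1/6)·9 = -5/2
Y4: (2/3)·6 + (1/6)·2 + (1/6)·6 = 16/3
Highest expected payoff is 37/6, from Y2.

Y2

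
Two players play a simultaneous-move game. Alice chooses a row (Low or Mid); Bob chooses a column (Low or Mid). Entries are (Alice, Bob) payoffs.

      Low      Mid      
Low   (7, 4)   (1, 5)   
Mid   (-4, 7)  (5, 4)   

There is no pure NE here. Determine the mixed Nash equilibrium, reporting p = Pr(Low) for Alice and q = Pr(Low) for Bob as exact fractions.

Each player's mixing probability is pinned down by making the *other* player indifferent.
Bob indifferent between Low and Mid: p·4 + (1−p)·7 = p·5 + (1−p)·4 ⟹ 7 + (-3)p = 4 + 1p ⟹ p = 3/4.
Alice indifferent between Low and Mid: q·7 + (1−q)·1 = q·(-4) + (1−q)·5 ⟹ 1 + 6q = 5 + (-9)q ⟹ q = 4/15.

p = 3/4, q = 4/15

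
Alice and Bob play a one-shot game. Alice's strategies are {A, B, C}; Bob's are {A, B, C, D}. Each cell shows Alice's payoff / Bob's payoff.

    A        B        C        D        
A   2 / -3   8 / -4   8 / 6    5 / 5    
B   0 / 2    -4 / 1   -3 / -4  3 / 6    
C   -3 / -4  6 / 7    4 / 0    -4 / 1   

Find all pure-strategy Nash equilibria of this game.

(A, C)

Find each player's best response to every opponent strategy; NE are the intersections.
Alice's best responses — vs A: A (payoff 2); vs B: A (payoff 8); vs C: A (payoff 8); vs D: A (payoff 5).
Bob's best responses — vs A: C (payoff 6); vs B: D (payoff 6); vs C: B (payoff 7).
The only mutual best response is (A, C); neither player gains by switching there.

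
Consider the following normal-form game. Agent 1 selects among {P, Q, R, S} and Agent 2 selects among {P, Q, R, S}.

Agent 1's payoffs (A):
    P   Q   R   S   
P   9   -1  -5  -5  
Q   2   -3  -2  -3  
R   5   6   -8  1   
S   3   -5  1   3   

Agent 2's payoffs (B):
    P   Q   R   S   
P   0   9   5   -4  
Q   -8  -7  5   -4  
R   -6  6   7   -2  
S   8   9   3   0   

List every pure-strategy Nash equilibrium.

There is no pure-strategy Nash equilibrium

Find each player's best response to every opponent strategy; NE are the intersections.
Agent 1's best responses — vs P: P (payoff 9); vs Q: R (payoff 6); vs R: S (payoff 1); vs S: S (payoff 3).
Agent 2's best responses — vs P: Q (payoff 9); vs Q: R (payoff 5); vs R: R (payoff 7); vs S: Q (payoff 9).
No cell has both players best-responding. For instance, Agent 1's best reply to S is S, but against S Agent 2 prefers Q over S.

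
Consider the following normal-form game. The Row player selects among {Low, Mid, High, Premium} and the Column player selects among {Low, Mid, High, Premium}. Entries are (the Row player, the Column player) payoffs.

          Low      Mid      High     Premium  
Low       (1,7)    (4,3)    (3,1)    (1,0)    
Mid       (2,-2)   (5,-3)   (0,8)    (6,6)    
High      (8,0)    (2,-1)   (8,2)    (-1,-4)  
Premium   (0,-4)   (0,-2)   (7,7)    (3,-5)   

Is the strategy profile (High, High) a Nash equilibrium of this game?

Holding the Column player at High: the Row player gets 8 from High, versus 3 from Low, 0 from Mid, 7 from Premium. No profitable deviation for the Row player.
Holding the Row player at High: the Column player gets 2 from High, versus 0 from Low, -1 from Mid, -4 from Premium. No profitable deviation for the Column player either.

Yes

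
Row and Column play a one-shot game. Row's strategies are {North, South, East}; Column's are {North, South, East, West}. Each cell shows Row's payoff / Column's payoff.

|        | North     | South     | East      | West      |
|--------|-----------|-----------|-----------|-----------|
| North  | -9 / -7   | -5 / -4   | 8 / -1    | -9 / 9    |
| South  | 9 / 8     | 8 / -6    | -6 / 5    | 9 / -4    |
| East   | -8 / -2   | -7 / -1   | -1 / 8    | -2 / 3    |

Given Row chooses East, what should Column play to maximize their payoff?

East

With Row fixed at East, Column's payoffs are: North → -2, South → -1, East → 8, West → 3.
The maximum is 8, achieved by East.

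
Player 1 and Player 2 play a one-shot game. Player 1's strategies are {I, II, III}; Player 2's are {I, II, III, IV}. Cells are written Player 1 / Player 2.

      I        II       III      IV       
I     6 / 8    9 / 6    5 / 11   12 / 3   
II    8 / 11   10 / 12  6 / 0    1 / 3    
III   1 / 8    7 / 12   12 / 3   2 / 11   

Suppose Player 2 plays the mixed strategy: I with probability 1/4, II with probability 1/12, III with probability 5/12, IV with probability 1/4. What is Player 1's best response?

Player 1's best reply maximizes expected payoff against the mix.
I: (1/4)·6 + (1/12)·9 + (5/12)·5 + (1/4)·12 = 22/3
II: (1/4)·8 + (1/12)·10 + (5/12)·6 + (1/4)·1 = 67/12
III: (1/4)·1 + (1/12)·7 + (5/12)·12 + (1/4)·2 = 19/3
Highest expected payoff is 22/3, from I.

I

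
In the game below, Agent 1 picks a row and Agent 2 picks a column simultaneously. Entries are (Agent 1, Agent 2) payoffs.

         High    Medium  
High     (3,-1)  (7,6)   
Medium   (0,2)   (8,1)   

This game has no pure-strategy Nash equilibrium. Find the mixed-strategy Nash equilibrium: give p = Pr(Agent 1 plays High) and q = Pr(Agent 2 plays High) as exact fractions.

p = 1/8, q = 1/4

In a mixed NE each player is indifferent between their pure strategies, so the opponent's mix sets the indifference.
Agent 2 indifferent between High and Medium: p·(-1) + (1−p)·2 = p·6 + (1−p)·1 ⟹ 2 + (-3)p = 1 + 5p ⟹ p = 1/8.
Agent 1 indifferent between High and Medium: q·3 + (1−q)·7 = q·0 + (1−q)·8 ⟹ 7 + (-4)q = 8 + (-8)q ⟹ q = 1/4.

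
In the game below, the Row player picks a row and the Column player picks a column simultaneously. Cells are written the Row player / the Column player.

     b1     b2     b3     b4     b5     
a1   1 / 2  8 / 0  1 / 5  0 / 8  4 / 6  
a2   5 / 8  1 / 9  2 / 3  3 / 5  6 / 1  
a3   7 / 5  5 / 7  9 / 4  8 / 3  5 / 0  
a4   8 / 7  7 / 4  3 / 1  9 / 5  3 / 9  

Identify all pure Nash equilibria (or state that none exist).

Find each player's best response to every opponent strategy; NE are the intersections.
The Row player's best responses — vs b1: a4 (payoff 8); vs b2: a1 (payoff 8); vs b3: a3 (payoff 9); vs b4: a4 (payoff 9); vs b5: a2 (payoff 6).
The Column player's best responses — vs a1: b4 (payoff 8); vs a2: b2 (payoff 9); vs a3: b2 (payoff 7); vs a4: b5 (payoff 9).
No cell has both players best-responding. For instance, the Row player's best reply to b1 is a4, but against a4 the Column player prefers b5 over b1.

No pure-strategy Nash equilibrium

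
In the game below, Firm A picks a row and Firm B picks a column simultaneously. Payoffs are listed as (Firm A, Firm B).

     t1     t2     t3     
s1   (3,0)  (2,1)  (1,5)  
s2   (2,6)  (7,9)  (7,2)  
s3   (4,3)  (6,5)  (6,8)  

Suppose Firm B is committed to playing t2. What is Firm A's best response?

s2

With Firm B fixed at t2, Firm A's payoffs are: s1 → 2, s2 → 7, s3 → 6.
The maximum is 7, achieved by s2.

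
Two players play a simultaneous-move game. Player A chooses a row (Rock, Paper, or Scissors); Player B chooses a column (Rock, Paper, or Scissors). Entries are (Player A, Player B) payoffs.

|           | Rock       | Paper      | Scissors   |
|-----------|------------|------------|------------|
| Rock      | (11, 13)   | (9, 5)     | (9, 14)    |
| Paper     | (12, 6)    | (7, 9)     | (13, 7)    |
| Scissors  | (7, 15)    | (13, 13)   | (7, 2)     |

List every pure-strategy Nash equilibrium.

Find each player's best response to every opponent strategy; NE are the intersections.
Player A's best responses — vs Rock: Paper (payoff 12); vs Paper: Scissors (payoff 13); vs Scissors: Paper (payoff 13).
Player B's best responses — vs Rock: Scissors (payoff 14); vs Paper: Paper (payoff 9); vs Scissors: Rock (payoff 15).
No cell has both players best-responding. For instance, Player A's best reply to Rock is Paper, but against Paper Player B prefers Paper over Rock.

None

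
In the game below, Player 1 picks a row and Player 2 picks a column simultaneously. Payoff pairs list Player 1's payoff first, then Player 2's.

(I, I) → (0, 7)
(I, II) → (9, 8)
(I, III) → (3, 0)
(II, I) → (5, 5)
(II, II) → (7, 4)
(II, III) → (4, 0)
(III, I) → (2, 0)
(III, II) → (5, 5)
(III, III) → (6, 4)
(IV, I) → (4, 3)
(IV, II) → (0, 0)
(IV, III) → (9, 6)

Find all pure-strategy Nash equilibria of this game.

A profile is a Nash equilibrium when each player is best-responding to the other.
Player 1's best responses — vs I: II (payoff 5); vs II: I (payoff 9); vs III: IV (payoff 9).
Player 2's best responses — vs I: II (payoff 8); vs II: I (payoff 5); vs III: II (payoff 5); vs IV: III (payoff 6).
Mutual best responses occur at (I, II), (II, I), and (IV, III); at each, neither player gains by switching.

(I, II), (II, I), and (IV, III)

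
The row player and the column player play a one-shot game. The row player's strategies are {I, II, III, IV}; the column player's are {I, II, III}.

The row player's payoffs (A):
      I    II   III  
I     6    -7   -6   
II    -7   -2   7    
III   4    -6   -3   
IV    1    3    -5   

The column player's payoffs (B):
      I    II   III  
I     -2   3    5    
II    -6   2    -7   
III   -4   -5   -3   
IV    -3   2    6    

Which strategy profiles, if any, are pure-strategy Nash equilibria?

Check mutual best responses: a cell is a NE iff neither player can gain by unilaterally deviating.
The row player's best responses — vs I: I (payoff 6); vs II: IV (payoff 3); vs III: II (payoff 7).
The column player's best responses — vs I: III (payoff 5); vs II: II (payoff 2); vs III: III (payoff -3); vs IV: III (payoff 6).
No cell has both players best-responding. For instance, the row player's best reply to I is I, but against I the column player prefers III over I.

None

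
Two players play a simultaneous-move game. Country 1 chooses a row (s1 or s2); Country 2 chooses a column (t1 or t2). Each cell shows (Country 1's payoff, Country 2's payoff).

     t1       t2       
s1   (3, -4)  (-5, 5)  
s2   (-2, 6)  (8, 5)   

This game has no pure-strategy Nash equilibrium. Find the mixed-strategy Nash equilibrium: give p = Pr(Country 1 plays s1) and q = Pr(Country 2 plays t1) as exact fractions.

In a mixed NE each player is indifferent between their pure strategies, so the opponent's mix sets the indifference.
Country 2 indifferent between t1 and t2: p·(-4) + (1−p)·6 = p·5 + (1−p)·5 ⟹ 6 + (-10)p = 5 + 0p ⟹ p = 1/10.
Country 1 indifferent between s1 and s2: q·3 + (1−q)·(-5) = q·(-2) + (1−q)·8 ⟹ (-5) + 8q = 8 + (-10)q ⟹ q = 13/18.

p = 1/10, q = 13/18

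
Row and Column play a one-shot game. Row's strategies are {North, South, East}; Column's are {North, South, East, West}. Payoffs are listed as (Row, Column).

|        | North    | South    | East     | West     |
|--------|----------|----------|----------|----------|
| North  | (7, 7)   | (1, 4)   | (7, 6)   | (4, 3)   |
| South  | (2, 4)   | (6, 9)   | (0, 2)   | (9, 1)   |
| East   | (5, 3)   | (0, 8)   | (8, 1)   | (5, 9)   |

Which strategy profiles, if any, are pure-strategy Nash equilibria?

(North, North) and (South, South)

Find each player's best response to every opponent strategy; NE are the intersections.
Row's best responses — vs North: North (payoff 7); vs South: South (payoff 6); vs East: East (payoff 8); vs West: South (payoff 9).
Column's best responses — vs North: North (payoff 7); vs South: South (payoff 9); vs East: West (payoff 9).
Mutual best responses occur at (North, North) and (South, South); at each, neither player gains by switching.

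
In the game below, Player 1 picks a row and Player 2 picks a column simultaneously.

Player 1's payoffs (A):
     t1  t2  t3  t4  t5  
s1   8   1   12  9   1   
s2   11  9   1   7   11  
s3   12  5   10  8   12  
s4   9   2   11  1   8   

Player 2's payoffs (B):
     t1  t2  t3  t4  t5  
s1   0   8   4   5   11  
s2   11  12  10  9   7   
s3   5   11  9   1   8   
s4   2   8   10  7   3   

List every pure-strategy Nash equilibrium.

Find each player's best response to every opponent strategy; NE are the intersections.
Player 1's best responses — vs t1: s3 (payoff 12); vs t2: s2 (payoff 9); vs t3: s1 (payoff 12); vs t4: s1 (payoff 9); vs t5: s3 (payoff 12).
Player 2's best responses — vs s1: t5 (payoff 11); vs s2: t2 (payoff 12); vs s3: t2 (payoff 11); vs s4: t3 (payoff 10).
The only mutual best response is (s2, t2); neither player gains by switching there.

(s2, t2)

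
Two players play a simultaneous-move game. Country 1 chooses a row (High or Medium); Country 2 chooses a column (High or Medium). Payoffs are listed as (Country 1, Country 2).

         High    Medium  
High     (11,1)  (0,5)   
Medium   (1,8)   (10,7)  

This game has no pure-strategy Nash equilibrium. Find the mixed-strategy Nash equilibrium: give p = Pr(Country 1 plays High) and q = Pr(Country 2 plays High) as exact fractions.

p = 1/5, q = 1/2

Each player's mixing probability is pinned down by making the *other* player indifferent.
Country 2 indifferent between High and Medium: p·1 + (1−p)·8 = p·5 + (1−p)·7 ⟹ 8 + (-7)p = 7 + (-2)p ⟹ p = 1/5.
Country 1 indifferent between High and Medium: q·11 + (1−q)·0 = q·1 + (1−q)·10 ⟹ 0 + 11q = 10 + (-9)q ⟹ q = 1/2.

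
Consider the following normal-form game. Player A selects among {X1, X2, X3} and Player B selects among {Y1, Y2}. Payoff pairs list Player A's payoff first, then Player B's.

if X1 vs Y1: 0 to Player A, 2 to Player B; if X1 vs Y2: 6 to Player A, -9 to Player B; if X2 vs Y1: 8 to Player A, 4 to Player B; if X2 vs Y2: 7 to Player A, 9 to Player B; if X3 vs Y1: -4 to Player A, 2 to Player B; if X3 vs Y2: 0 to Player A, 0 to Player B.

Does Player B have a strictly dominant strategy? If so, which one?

None

Check whether one of Player B's strategies beats all alternatives regardless of what the opponent does.
Y1 is not dominant: against X2, Y2 gives 9 > 4.
Y2 is not dominant: against X1, Y1 gives 2 > -9.
No single strategy is best against every opponent action.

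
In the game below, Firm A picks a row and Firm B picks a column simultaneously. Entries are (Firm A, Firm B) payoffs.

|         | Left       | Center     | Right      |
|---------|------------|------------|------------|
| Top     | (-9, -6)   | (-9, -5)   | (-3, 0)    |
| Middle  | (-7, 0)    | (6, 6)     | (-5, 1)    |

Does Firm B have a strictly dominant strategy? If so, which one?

No strictly dominant strategy

A strategy is strictly dominant if it gives Firm B a strictly higher payoff than every other strategy, against every choice by the opponent.
Left is not dominant: against Top, Center gives -5 > -6.
Center is not dominant: against Top, Right gives 0 > -5.
Right is not dominant: against Middle, Center gives 6 > 1.
No single strategy is best against every opponent action.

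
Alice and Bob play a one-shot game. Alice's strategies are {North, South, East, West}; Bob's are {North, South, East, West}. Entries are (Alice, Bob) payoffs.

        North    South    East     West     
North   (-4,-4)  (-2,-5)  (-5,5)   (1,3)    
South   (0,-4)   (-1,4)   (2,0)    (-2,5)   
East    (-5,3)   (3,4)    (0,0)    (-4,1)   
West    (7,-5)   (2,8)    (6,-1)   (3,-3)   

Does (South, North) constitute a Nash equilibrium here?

Holding Bob at North: Alice gets 0 from South but could get 7 by switching to West. Alice has a profitable deviation.

No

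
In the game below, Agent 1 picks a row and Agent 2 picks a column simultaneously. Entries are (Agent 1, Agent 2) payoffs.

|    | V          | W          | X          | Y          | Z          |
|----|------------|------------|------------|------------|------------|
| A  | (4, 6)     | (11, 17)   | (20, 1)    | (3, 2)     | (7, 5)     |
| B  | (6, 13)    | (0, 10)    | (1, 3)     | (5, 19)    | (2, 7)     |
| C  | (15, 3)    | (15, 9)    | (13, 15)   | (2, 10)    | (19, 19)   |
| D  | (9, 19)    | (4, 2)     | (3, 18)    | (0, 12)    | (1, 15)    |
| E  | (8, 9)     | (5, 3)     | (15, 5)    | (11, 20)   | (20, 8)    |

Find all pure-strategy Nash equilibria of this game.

Check mutual best responses: a cell is a NE iff neither player can gain by unilaterally deviating.
Agent 1's best responses — vs V: C (payoff 15); vs W: C (payoff 15); vs X: A (payoff 20); vs Y: E (payoff 11); vs Z: E (payoff 20).
Agent 2's best responses — vs A: W (payoff 17); vs B: Y (payoff 19); vs C: Z (payoff 19); vs D: V (payoff 19); vs E: Y (payoff 20).
The only mutual best response is (E, Y); neither player gains by switching there.

(E, Y)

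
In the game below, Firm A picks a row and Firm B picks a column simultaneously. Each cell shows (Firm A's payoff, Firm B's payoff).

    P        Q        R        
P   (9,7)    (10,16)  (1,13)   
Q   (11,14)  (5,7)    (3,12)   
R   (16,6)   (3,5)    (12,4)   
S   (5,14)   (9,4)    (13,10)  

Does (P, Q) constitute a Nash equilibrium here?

Holding Firm B at Q: Firm A gets 10 from P, versus 5 from Q, 3 from R, 9 from S. No profitable deviation for Firm A.
Holding Firm A at P: Firm B gets 16 from Q, versus 7 from P, 13 from R. No profitable deviation for Firm B either.

Yes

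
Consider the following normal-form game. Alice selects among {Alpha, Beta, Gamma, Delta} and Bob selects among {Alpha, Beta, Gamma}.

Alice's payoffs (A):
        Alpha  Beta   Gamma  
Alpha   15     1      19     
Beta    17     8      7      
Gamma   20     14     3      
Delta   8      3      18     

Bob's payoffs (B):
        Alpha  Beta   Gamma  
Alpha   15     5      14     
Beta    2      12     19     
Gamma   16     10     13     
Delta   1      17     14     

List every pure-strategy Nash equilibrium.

Check mutual best responses: a cell is a NE iff neither player can gain by unilaterally deviating.
Alice's best responses — vs Alpha: Gamma (payoff 20); vs Beta: Gamma (payoff 14); vs Gamma: Alpha (payoff 19).
Bob's best responses — vs Alpha: Alpha (payoff 15); vs Beta: Gamma (payoff 19); vs Gamma: Alpha (payoff 16); vs Delta: Beta (payoff 17).
The only mutual best response is (Gamma, Alpha); neither player gains by switching there.

(Gamma, Alpha)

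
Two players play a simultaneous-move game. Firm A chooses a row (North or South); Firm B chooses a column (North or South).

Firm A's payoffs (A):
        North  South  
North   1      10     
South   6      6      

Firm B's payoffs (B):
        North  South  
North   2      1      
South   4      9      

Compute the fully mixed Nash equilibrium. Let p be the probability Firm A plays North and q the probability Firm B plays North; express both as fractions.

p = 5/6, q = 4/9

In a mixed NE each player is indifferent between their pure strategies, so the opponent's mix sets the indifference.
Firm B indifferent between North and South: p·2 + (1−p)·4 = p·1 + (1−p)·9 ⟹ 4 + (-2)p = 9 + (-8)p ⟹ p = 5/6.
Firm A indifferent between North and South: q·1 + (1−q)·10 = q·6 + (1−q)·6 ⟹ 10 + (-9)q = 6 + 0q ⟹ q = 4/9.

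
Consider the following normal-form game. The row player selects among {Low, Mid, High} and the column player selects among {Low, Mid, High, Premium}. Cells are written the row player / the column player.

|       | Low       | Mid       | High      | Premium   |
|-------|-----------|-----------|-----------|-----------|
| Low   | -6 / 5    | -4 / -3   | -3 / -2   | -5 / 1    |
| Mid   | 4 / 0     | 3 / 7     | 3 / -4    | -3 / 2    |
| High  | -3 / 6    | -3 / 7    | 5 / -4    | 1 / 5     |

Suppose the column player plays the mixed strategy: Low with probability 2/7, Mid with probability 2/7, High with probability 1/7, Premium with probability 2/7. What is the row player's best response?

Compute the row player's expected payoff from each pure strategy against the given mix.
Low: (2/7)·(-6) + (2/7)·(-4) + (1/7)·(-3) + (2/7)·(-5) = -33/7
Mid: (2/7)·4 + (2/7)·3 + (1/7)·3 + (2/7)·(-3) = 11/7
High: (2/7)·(-3) + (2/7)·(-3) + (1/7)·5 + (2/7)·1 = -5/7
Highest expected payoff is 11/7, from Mid.

Mid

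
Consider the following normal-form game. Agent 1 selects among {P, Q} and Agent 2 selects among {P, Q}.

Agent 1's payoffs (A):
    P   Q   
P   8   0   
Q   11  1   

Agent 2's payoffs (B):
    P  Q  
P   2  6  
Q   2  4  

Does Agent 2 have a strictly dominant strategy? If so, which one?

A strategy is strictly dominant if it gives Agent 2 a strictly higher payoff than every other strategy, against every choice by the opponent.
Q strictly dominates: vs P: 6 > 2; vs Q: 4 > 2.

Q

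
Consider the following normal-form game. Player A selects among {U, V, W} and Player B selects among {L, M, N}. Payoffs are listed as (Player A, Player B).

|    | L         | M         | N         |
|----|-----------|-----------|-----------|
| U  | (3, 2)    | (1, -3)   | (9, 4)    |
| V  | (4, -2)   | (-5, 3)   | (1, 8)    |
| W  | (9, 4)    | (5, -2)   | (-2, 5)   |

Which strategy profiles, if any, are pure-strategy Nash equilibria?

(U, N)

Check mutual best responses: a cell is a NE iff neither player can gain by unilaterally deviating.
Player A's best responses — vs L: W (payoff 9); vs M: W (payoff 5); vs N: U (payoff 9).
Player B's best responses — vs U: N (payoff 4); vs V: N (payoff 8); vs W: N (payoff 5).
The only mutual best response is (U, N); neither player gains by switching there.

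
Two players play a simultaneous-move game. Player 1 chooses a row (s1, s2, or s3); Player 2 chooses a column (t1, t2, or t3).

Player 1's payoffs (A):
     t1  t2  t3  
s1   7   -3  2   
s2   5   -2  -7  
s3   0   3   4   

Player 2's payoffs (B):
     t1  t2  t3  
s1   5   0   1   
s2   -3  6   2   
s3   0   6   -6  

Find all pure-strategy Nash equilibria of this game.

Find each player's best response to every opponent strategy; NE are the intersections.
Player 1's best responses — vs t1: s1 (payoff 7); vs t2: s3 (payoff 3); vs t3: s3 (payoff 4).
Player 2's best responses — vs s1: t1 (payoff 5); vs s2: t2 (payoff 6); vs s3: t2 (payoff 6).
Mutual best responses occur at (s1, t1) and (s3, t2); at each, neither player gains by switching.

(s1, t1) and (s3, t2)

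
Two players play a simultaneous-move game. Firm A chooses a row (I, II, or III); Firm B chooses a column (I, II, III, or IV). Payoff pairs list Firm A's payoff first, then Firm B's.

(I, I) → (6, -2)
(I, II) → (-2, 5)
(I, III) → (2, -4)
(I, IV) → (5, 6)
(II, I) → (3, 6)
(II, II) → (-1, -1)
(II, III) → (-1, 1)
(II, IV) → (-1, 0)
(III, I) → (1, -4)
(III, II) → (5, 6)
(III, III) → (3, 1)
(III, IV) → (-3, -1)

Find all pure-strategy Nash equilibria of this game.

Find each player's best response to every opponent strategy; NE are the intersections.
Firm A's best responses — vs I: I (payoff 6); vs II: III (payoff 5); vs III: III (payoff 3); vs IV: I (payoff 5).
Firm B's best responses — vs I: IV (payoff 6); vs II: I (payoff 6); vs III: II (payoff 6).
Mutual best responses occur at (I, IV) and (III, II); at each, neither player gains by switching.

(I, IV) and (III, II)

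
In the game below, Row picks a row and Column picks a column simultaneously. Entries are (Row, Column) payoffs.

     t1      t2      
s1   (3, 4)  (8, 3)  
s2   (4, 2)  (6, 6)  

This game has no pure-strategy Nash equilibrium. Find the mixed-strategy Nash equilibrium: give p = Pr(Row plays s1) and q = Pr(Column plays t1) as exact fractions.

In a mixed NE each player is indifferent between their pure strategies, so the opponent's mix sets the indifference.
Column indifferent between t1 and t2: p·4 + (1−p)·2 = p·3 + (1−p)·6 ⟹ 2 + 2p = 6 + (-3)p ⟹ p = 4/5.
Row indifferent between s1 and s2: q·3 + (1−q)·8 = q·4 + (1−q)·6 ⟹ 8 + (-5)q = 6 + (-2)q ⟹ q = 2/3.

p = 4/5, q = 2/3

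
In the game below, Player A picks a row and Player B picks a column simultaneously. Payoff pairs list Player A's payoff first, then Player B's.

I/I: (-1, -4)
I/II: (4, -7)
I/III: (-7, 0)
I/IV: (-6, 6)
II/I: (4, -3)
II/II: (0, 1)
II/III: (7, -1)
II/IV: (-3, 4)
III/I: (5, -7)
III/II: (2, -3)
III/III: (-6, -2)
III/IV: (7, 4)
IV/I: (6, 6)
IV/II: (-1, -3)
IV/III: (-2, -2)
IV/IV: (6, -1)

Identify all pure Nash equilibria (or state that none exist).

Find each player's best response to every opponent strategy; NE are the intersections.
Player A's best responses — vs I: IV (payoff 6); vs II: I (payoff 4); vs III: II (payoff 7); vs IV: III (payoff 7).
Player B's best responses — vs I: IV (payoff 6); vs II: IV (payoff 4); vs III: IV (payoff 4); vs IV: I (payoff 6).
Mutual best responses occur at (III, IV) and (IV, I); at each, neither player gains by switching.

(III, IV) and (IV, I)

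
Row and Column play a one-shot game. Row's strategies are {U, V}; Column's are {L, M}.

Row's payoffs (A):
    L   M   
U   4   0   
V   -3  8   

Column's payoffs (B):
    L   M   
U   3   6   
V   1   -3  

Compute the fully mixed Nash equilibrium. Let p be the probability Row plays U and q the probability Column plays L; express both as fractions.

Each player's mixing probability is pinned down by making the *other* player indifferent.
Column indifferent between L and M: p·3 + (1−p)·1 = p·6 + (1−p)·(-3) ⟹ 1 + 2p = (-3) + 9p ⟹ p = 4/7.
Row indifferent between U and V: q·4 + (1−q)·0 = q·(-3) + (1−q)·8 ⟹ 0 + 4q = 8 + (-11)q ⟹ q = 8/15.

p = 4/7, q = 8/15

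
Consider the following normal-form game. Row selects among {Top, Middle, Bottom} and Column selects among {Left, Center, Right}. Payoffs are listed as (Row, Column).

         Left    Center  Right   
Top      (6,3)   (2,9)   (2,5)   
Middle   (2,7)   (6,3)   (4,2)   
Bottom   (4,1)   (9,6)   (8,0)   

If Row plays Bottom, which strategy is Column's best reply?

With Row fixed at Bottom, Column's payoffs are: Left → 1, Center → 6, Right → 0.
The maximum is 6, achieved by Center.

Center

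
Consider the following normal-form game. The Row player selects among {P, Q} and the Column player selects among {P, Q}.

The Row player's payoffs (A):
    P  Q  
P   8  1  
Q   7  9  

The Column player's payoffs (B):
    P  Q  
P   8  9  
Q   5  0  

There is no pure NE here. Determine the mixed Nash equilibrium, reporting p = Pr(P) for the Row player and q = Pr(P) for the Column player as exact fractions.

In a mixed NE each player is indifferent between their pure strategies, so the opponent's mix sets the indifference.
The Column player indifferent between P and Q: p·8 + (1−p)·5 = p·9 + (1−p)·0 ⟹ 5 + 3p = 0 + 9p ⟹ p = 5/6.
The Row player indifferent between P and Q: q·8 + (1−q)·1 = q·7 + (1−q)·9 ⟹ 1 + 7q = 9 + (-2)q ⟹ q = 8/9.

p = 5/6, q = 8/9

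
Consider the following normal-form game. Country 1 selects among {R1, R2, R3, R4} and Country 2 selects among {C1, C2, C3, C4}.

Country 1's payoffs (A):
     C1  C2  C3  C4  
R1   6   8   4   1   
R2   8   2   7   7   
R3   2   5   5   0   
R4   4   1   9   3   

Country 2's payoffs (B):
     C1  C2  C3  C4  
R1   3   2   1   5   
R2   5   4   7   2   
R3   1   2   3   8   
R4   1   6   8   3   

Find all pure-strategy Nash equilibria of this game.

(R4, C3)

A profile is a Nash equilibrium when each player is best-responding to the other.
Country 1's best responses — vs C1: R2 (payoff 8); vs C2: R1 (payoff 8); vs C3: R4 (payoff 9); vs C4: R2 (payoff 7).
Country 2's best responses — vs R1: C4 (payoff 5); vs R2: C3 (payoff 7); vs R3: C4 (payoff 8); vs R4: C3 (payoff 8).
The only mutual best response is (R4, C3); neither player gains by switching there.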